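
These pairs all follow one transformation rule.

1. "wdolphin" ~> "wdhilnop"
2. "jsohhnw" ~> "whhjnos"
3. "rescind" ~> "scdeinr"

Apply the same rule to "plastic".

tacilps

What's happening: sort the characters into alphabetical order, then move the last character to the front.
For "plastic", step one produces "acilpst"; step two turns that into "tacilps".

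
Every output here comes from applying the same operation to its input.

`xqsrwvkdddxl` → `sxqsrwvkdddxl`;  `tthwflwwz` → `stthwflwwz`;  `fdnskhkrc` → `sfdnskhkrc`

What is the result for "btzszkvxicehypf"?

sbtzszkvxicehypf

The transformation: prepend "s".
"btzszkvxicehypf" → "sbtzszkvxicehypf".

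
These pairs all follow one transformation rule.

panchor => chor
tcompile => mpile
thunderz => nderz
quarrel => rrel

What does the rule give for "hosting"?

ting

The pattern: delete the first 3 characters.
"hosting" → "ting".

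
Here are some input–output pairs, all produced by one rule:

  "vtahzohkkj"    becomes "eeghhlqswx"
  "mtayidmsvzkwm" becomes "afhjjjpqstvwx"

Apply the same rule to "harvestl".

beiopqsx

Looking at the pairs, the operation is to shift every letter 3 places backward in the alphabet (wrapping around), then sort the characters into alphabetical order.
"harvestl" → "beiopqsx".
(Check on "vtahzohkkj": → "sqxewlehhg" → "eeghhlqswx" ✓)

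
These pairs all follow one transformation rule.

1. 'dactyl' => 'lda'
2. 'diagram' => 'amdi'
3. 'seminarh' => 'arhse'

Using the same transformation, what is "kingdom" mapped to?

omki

The pattern: move the first 2 characters to the end (rotate left by 2), then delete the first 3 characters.
On "kingdom": the first step gives "ngdomki", and the second then gives "omki".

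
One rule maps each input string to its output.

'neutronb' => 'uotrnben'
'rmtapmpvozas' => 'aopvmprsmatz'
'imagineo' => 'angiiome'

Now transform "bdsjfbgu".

The pattern: take characters alternately from the front and the back (1st, last, 2nd, 2nd-last, ...), then swap the front and back halves of the string.
On "bdsjfbgu": the first step gives "budgsbjf", and the second then gives "sbjfbudg".

sbjfbudg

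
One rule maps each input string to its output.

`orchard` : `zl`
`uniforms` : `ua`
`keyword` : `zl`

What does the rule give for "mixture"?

The transformation: shift every letter 8 places forward in the alphabet (wrapping around), then keep only the last 2 characters.
For "mixture" the result is "zm".

zm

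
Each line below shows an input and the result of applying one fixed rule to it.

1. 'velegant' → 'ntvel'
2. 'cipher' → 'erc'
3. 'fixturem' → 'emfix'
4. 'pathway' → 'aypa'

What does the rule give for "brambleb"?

In each case the input is transformed by: move the last 2 characters to the front (rotate right by 2), then delete the last 3 characters.
Applying both steps to "brambleb": "ebbrambl", then "ebbra".
(Check on "pathway": → "aypathw" → "aypa" ✓)

ebbra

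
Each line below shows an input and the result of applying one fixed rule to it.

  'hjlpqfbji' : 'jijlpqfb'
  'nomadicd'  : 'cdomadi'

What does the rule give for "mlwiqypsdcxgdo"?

Rule — delete the first character, then move the last 2 characters to the front (rotate right by 2).
"mlwiqypsdcxgdo" → "dolwiqypsdcxg".

dolwiqypsdcxg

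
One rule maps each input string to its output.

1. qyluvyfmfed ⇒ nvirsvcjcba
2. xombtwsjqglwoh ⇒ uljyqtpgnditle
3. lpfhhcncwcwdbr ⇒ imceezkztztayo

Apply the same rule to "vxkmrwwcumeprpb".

suhjottzrjbmomy

The rule is to shift every letter 3 places backward in the alphabet (wrapping around).
On "vxkmrwwcumeprpb" that produces "suhjottzrjbmomy".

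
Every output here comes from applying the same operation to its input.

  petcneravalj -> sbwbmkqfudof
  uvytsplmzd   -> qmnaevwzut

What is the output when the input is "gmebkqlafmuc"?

mbgnvdhnfclr

The rule is to shift every letter 1 place forward in the alphabet (wrapping around), then swap the front and back halves of the string.
So "gmebkqlafmuc" becomes "mbgnvdhnfclr".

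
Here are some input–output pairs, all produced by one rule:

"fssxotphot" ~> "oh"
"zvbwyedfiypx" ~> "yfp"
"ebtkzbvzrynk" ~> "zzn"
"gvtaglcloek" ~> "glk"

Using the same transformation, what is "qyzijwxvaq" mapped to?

Rule — delete the first 3 characters, then keep one character in every 3, starting at position 2 (positions 2nd, 5th, 8th, ...).
Starting from "qyzijwxvaq": after the first operation, "ijwxvaq"; after the second, "jv".

jv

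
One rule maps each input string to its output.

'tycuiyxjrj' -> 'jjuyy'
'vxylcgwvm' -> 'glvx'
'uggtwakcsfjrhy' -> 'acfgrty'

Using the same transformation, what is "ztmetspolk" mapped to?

The rule is to keep every other character starting from the second (positions 2nd, 4th, 6th, ...), then sort the characters into alphabetical order.
Working it through for "ztmetspolk": intermediate "tesok", final "ekost".

ekost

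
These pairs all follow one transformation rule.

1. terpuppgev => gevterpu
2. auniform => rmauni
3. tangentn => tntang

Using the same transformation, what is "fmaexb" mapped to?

bfma

Each output is the input with this applied: swap the front and back halves of the string, then delete the first 2 characters.
For "fmaexb", step one produces "exbfma"; step two turns that into "bfma".
(Check on "tangentn": → "entntang" → "tntang" ✓)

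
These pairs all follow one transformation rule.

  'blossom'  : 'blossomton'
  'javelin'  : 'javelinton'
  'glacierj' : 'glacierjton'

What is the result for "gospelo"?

The rule is to append "ton".
So "gospelo" becomes "gospeloton".

gospeloton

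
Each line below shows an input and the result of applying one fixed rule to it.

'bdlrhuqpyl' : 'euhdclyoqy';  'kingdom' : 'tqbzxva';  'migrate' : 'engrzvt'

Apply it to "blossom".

ffbzoyb

In each case the input is transformed by: shift every letter 13 places forward in the alphabet (wrapping around) — i.e. ROT13, then move the first 3 characters to the end (rotate left by 3).
"blossom" → "oybffbz" → "ffbzoyb".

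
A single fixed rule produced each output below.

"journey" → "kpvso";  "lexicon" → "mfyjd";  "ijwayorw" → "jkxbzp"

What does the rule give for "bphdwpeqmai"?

cqiexqfrn

Rule — shift every letter 1 place forward in the alphabet (wrapping around), then delete the last 2 characters.
Working it through for "bphdwpeqmai": intermediate "cqiexqfrnbj", final "cqiexqfrn".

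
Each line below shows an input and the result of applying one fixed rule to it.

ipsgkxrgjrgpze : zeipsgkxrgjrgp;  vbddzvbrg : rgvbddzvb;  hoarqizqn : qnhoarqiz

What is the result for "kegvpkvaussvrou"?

oukegvpkvaussvr

Each output is the input with this applied: move the last 2 characters to the front (rotate right by 2).
On "kegvpkvaussvrou" that produces "oukegvpkvaussvr".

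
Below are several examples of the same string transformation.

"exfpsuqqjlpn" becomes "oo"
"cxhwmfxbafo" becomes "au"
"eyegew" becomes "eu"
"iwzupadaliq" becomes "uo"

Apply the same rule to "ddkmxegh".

What's happening: shift every letter 2 places backward in the alphabet (wrapping around), then keep only the vowels.
Starting from "ddkmxegh": after the first operation, "bbikvcef"; after the second, "ie".

ie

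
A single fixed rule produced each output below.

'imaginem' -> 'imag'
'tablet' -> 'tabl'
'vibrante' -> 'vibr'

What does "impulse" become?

impu

The rule is to keep only the first 4 characters.
So "impulse" becomes "impu".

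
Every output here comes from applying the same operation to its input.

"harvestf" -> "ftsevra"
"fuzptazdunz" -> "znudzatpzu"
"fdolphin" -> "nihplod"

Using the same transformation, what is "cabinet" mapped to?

teniba

The pattern: reverse the string, then delete the last character.
"cabinet" → "teniba".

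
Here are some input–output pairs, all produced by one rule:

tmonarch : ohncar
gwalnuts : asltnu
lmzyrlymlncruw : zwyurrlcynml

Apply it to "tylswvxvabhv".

The rule is to delete the first 2 characters, then take characters alternately from the front and the back (1st, last, 2nd, 2nd-last, ...).
Starting from "tylswvxvabhv": after the first operation, "lswvxvabhv"; after the second, "lvshwbvaxv".

lvshwbvaxv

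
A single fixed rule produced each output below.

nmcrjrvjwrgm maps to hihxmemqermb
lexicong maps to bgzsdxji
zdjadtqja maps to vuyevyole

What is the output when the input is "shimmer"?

The rule is to move the last character to the front, then shift every letter 5 places backward in the alphabet (wrapping around).
On "shimmer": the first step gives "rshimme", and the second then gives "mncdhhz".
(Check on "nmcrjrvjwrgm": → "mnmcrjrvjwrg" → "hihxmemqermb" ✓)

mncdhhz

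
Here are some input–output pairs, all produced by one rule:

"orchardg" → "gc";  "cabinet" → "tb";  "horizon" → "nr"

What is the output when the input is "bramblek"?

ka

In each case the input is transformed by: move the last 3 characters to the front (rotate right by 3), then keep one character in every 3, starting at position 3 (positions 3rd, 6th, 9th, ...).
For "bramblek", step one produces "lekbramb"; step two turns that into "ka".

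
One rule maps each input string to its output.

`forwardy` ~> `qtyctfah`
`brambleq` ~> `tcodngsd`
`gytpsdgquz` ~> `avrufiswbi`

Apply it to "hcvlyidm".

Rule — shift every letter 2 places forward in the alphabet (wrapping around), then move the first character to the end.
For "hcvlyidm", step one produces "jexnakfo"; step two turns that into "exnakfoj".

exnakfoj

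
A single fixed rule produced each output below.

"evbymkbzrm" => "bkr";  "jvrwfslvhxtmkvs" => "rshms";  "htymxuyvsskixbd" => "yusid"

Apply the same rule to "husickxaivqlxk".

Looking at the pairs, the operation is to keep one character in every 3, starting at position 3 (positions 3rd, 6th, 9th, ...).
On "husickxaivqlxk" that produces "skil".

skil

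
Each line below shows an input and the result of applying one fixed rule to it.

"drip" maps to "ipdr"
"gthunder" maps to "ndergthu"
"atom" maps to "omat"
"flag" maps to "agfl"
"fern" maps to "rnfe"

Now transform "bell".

llbe

Rule — swap the front and back halves of the string.
For "bell" the result is "llbe".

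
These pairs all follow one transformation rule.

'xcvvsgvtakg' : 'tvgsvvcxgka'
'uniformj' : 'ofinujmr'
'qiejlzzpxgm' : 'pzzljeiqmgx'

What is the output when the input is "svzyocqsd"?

coyzvsdsq

What's happening: reverse the string, then move the first 3 characters to the end (rotate left by 3).
Working it through for "svzyocqsd": intermediate "dsqcoyzvs", final "coyzvsdsq".
(Check on "qiejlzzpxgm": → "mgxpzzljeiq" → "pzzljeiqmgx" ✓)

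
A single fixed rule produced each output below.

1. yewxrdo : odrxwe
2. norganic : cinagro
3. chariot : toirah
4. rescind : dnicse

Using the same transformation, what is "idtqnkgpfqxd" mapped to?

Looking at the pairs, the operation is to delete the first character, then reverse the string.
For "idtqnkgpfqxd", step one produces "dtqnkgpfqxd"; step two turns that into "dxqfpgknqtd".

dxqfpgknqtd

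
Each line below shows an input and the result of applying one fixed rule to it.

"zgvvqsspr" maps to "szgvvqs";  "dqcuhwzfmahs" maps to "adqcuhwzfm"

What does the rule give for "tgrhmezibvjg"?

Each output is the input with this applied: delete the last 2 characters, then move the last character to the front.
For "tgrhmezibvjg", step one produces "tgrhmezibv"; step two turns that into "vtgrhmezib".

vtgrhmezib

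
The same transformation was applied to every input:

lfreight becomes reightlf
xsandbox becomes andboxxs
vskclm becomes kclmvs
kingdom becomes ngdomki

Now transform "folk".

In each case the input is transformed by: move the first 2 characters to the end (rotate left by 2).
So "folk" becomes "lkfo".

lkfo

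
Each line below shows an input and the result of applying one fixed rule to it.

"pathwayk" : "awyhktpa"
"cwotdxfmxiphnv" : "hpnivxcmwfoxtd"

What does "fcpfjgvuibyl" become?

In each case the input is transformed by: move the last 3 characters to the front (rotate right by 3), then take characters alternately from the front and the back (1st, last, 2nd, 2nd-last, ...).
Applying both steps to "fcpfjgvuibyl": "bylfcpfjgvui", then "biyulvfgcjpf".

biyulvfgcjpf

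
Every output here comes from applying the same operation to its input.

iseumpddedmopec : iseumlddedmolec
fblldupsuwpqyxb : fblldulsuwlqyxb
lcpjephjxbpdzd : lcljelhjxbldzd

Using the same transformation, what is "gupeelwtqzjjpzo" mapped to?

Each output is the input with this applied: replace every "p" with "l".
Applying that to "gupeelwtqzjjpzo" gives "guleelwtqzjjlzo".

guleelwtqzjjlzo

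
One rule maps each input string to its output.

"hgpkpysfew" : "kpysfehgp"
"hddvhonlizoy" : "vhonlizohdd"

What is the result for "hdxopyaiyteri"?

opyaiyterhdx

Each output is the input with this applied: delete the last character, then move the first 3 characters to the end (rotate left by 3).
Applying that to "hdxopyaiyteri" gives "opyaiyterhdx".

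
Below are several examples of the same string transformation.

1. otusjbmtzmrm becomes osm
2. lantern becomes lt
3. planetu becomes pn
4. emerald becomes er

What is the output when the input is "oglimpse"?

The transformation: keep one character in every 3, starting at position 1 (positions 1st, 4th, 7th, ...), then delete the last character.
"oglimpse" → "ois" → "oi".
(Check on "lantern": → "ltn" → "lt" ✓)

oi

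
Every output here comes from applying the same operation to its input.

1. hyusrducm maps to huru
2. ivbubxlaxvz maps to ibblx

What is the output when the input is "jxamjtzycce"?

jajzc

The pattern: move the last character to the front, then keep every other character starting from the second (positions 2nd, 4th, 6th, ...).
Working it through for "jxamjtzycce": intermediate "ejxamjtzycc", final "jajzc".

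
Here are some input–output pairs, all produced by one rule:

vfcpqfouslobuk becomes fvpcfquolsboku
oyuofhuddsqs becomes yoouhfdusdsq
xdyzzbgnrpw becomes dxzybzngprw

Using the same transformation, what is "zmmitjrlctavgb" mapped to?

The pattern: swap each adjacent pair of characters (1↔2, 3↔4, ...).
So "zmmitjrlctavgb" becomes "mzimjtlrtcvabg".

mzimjtlrtcvabg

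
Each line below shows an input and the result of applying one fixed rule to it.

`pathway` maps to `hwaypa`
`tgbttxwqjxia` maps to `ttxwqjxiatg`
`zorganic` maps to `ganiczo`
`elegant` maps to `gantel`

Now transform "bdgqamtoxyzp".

qamtoxyzpbd

The pattern: move the first 2 characters to the end (rotate left by 2), then delete the first character.
On "bdgqamtoxyzp": the first step gives "gqamtoxyzpbd", and the second then gives "qamtoxyzpbd".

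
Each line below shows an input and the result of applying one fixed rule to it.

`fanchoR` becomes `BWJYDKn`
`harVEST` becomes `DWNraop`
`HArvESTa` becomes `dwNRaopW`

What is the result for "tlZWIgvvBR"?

PHvseCRRxn

Looking at the pairs, the operation is to flip the case of every letter, then shift every letter 4 places backward in the alphabet (wrapping around).
Starting from "tlZWIgvvBR": after the first operation, "TLzwiGVVbr"; after the second, "PHvseCRRxn".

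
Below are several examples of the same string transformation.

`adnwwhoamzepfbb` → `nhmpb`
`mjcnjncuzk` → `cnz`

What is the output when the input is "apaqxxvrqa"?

The rule is to keep one character in every 3, starting at position 3 (positions 3rd, 6th, 9th, ...).
For "apaqxxvrqa" the result is "axq".

axq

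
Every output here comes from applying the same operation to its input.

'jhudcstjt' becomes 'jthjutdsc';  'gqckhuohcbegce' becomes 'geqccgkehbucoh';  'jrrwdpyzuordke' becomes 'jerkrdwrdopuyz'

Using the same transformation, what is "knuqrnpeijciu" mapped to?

The pattern: take characters alternately from the front and the back (1st, last, 2nd, 2nd-last, ...).
For "knuqrnpeijciu" the result is "kuniucqjrinep".

kuniucqjrinep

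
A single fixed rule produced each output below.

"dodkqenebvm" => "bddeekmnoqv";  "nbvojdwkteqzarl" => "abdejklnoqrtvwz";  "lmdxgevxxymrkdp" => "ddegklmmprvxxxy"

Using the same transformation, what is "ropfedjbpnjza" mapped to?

abdefjjnopprz

In each case the input is transformed by: sort the characters into alphabetical order.
On "ropfedjbpnjza" that produces "abdefjjnopprz".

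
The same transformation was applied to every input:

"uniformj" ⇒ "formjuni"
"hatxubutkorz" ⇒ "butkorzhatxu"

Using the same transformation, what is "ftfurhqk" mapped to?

urhqkftf

In each case the input is transformed by: move the last character to the front, then swap the front and back halves of the string.
On "ftfurhqk" that produces "urhqkftf".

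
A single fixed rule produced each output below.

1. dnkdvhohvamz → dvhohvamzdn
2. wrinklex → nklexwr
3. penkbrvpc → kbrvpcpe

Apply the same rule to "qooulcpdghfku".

In each case the input is transformed by: move the first 2 characters to the end (rotate left by 2), then delete the first character.
For "qooulcpdghfku", step one produces "oulcpdghfkuqo"; step two turns that into "ulcpdghfkuqo".

ulcpdghfkuqo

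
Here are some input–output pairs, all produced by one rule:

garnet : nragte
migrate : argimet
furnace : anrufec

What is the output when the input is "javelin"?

levajni

The transformation: move the last 2 characters to the front (rotate right by 2), then reverse the string.
Starting from "javelin": after the first operation, "injavel"; after the second, "levajni".
(Check on "migrate": → "temigra" → "argimet" ✓)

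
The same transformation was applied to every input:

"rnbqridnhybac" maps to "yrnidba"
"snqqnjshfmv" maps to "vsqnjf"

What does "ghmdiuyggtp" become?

The transformation: sort the characters into reverse alphabetical order, then keep every other character starting from the first (positions 1st, 3rd, 5th, ...).
Applying both steps to "ghmdiuyggtp": "yutpmihgggd", then "ytmhgd".

ytmhgd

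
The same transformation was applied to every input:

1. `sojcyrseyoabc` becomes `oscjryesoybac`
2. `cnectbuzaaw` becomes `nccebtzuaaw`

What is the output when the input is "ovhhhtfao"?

The rule is to swap each adjacent pair of characters (1↔2, 3↔4, ...).
So "ovhhhtfao" becomes "vohhthafo".

vohhthafo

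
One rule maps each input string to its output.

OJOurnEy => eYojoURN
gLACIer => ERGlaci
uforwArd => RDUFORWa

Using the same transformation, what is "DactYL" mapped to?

Looking at the pairs, the operation is to move the last 2 characters to the front (rotate right by 2), then flip the case of every letter.
Working it through for "DactYL": intermediate "YLDact", final "yldACT".

yldACT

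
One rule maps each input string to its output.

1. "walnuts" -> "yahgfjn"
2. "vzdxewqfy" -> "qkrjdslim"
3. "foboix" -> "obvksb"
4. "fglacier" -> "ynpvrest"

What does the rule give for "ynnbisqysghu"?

The transformation: shift every letter 13 places forward in the alphabet (wrapping around) — i.e. ROT13, then move the first 2 characters to the end (rotate left by 2).
"ynnbisqysghu" → "laaovfdlftuh" → "aovfdlftuhla".

aovfdlftuhla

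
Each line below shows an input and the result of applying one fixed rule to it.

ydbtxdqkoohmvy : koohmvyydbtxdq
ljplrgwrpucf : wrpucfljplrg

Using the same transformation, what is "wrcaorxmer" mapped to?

rxmerwrcao

Each output is the input with this applied: swap the front and back halves of the string.
On "wrcaorxmer" that produces "rxmerwrcao".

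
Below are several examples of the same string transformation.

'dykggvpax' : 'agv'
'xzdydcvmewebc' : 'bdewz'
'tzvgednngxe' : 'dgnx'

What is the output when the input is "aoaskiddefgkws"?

Each output is the input with this applied: sort the characters into alphabetical order, then keep one character in every 3, starting at position 1 (positions 1st, 4th, 7th, ...).
Starting from "aoaskiddefgkws": after the first operation, "aaddefgikkossw"; after the second, "adgks".
(Check on "tzvgednngxe": → "deeggnntvxz" → "dgnx" ✓)

adgks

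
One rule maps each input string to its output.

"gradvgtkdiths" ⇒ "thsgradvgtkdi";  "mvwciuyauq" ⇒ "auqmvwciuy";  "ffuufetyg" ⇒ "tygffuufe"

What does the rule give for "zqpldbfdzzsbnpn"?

npnzqpldbfdzzsb

The rule is to move the last 3 characters to the front (rotate right by 3).
On "zqpldbfdzzsbnpn" that produces "npnzqpldbfdzzsb".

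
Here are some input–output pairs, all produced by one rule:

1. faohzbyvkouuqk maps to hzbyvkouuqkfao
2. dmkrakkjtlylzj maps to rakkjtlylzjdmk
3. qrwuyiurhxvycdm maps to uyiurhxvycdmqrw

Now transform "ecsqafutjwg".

The pattern: move the first 3 characters to the end (rotate left by 3).
"ecsqafutjwg" → "qafutjwgecs".

qafutjwgecs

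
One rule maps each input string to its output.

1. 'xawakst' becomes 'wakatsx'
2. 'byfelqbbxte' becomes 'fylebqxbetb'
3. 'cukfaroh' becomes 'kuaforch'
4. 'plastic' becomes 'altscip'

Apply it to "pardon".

raodpn

What's happening: move the first character to the end, then swap each adjacent pair of characters (1↔2, 3↔4, ...).
Working it through for "pardon": intermediate "ardonp", final "raodpn".
(Check on "xawakst": → "awakstx" → "wakatsx" ✓)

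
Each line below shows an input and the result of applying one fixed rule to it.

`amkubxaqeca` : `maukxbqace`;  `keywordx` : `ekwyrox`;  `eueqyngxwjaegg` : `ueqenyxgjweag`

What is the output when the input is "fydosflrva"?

yfodfsrla

Each output is the input with this applied: swap each adjacent pair of characters (1↔2, 3↔4, ...), then delete the last character.
"fydosflrva" → "yfodfsrlav" → "yfodfsrla".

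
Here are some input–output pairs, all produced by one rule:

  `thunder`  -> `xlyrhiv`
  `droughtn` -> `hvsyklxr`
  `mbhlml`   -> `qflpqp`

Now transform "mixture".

qmbxyvi

The transformation: shift every letter 4 places forward in the alphabet (wrapping around).
Doing the same to "mixture": "qmbxyvi".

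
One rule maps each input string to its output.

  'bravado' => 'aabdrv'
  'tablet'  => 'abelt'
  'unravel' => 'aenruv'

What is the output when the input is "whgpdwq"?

Each output is the input with this applied: delete the last character, then sort the characters into alphabetical order.
"whgpdwq" → "dghpww".

dghpww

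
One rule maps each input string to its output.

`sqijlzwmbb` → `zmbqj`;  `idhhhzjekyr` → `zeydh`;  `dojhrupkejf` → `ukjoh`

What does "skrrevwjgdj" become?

vjdkr

The rule is to keep every other character starting from the second (positions 2nd, 4th, 6th, ...), then move the first 2 characters to the end (rotate left by 2).
Starting from "skrrevwjgdj": after the first operation, "krvjd"; after the second, "vjdkr".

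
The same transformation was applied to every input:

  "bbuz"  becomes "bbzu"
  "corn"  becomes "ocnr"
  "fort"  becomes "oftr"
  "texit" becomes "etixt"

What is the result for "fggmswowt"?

The rule is to swap each adjacent pair of characters (1↔2, 3↔4, ...).
Doing the same to "fggmswowt": "gfmgwswot".

gfmgwswot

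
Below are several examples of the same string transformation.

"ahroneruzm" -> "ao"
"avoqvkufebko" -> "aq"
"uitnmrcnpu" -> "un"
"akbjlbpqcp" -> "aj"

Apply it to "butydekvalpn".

by

What's happening: keep one character in every 3, starting at position 1 (positions 1st, 4th, 7th, ...), then delete the last 2 characters.
Working it through for "butydekvalpn": intermediate "bykl", final "by".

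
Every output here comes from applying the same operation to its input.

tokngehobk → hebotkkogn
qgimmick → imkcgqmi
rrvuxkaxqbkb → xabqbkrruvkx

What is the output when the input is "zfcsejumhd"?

ujhmzdcfes

The transformation: swap the front and back halves of the string, then swap each adjacent pair of characters (1↔2, 3↔4, ...).
On "zfcsejumhd": the first step gives "jumhdzfcse", and the second then gives "ujhmzdcfes".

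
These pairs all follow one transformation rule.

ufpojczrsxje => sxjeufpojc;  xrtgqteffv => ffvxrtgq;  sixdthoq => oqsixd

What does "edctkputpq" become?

tpqedctk

Rule — swap the front and back halves of the string, then delete the first 2 characters.
Starting from "edctkputpq": after the first operation, "putpqedctk"; after the second, "tpqedctk".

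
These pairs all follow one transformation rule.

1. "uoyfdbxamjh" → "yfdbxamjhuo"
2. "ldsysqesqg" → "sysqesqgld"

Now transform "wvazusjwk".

azusjwkwv

What's happening: move the first 2 characters to the end (rotate left by 2).
Doing the same to "wvazusjwk": "azusjwkwv".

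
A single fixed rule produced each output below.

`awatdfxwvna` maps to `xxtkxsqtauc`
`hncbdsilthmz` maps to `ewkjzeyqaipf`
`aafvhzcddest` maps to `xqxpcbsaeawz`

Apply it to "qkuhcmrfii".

nfhfrceozj

In each case the input is transformed by: take characters alternately from the front and the back (1st, last, 2nd, 2nd-last, ...), then shift every letter 3 places backward in the alphabet (wrapping around).
"qkuhcmrfii" → "qikiufhrcm" → "nfhfrceozj".
(Check on "aafvhzcddest": → "atasfevdhdzc" → "xqxpcbsaeawz" ✓)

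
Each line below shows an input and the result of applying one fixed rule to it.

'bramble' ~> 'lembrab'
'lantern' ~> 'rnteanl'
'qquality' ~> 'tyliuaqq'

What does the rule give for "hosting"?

Each output is the input with this applied: reverse the string, then swap each adjacent pair of characters (1↔2, 3↔4, ...).
Doing the same to "hosting": "ngtiosh".

ngtiosh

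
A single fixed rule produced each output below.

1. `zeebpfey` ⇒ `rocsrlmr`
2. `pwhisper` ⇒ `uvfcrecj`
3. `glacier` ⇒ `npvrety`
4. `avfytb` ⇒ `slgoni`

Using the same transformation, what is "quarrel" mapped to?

neerydh

Looking at the pairs, the operation is to move the first 2 characters to the end (rotate left by 2), then shift every letter 13 places forward in the alphabet (wrapping around) — i.e. ROT13.
"quarrel" → "arrelqu" → "neerydh".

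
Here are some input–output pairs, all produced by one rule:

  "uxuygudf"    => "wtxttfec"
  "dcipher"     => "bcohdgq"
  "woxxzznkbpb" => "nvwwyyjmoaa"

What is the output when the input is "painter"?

What's happening: shift every letter 1 place backward in the alphabet (wrapping around), then swap each adjacent pair of characters (1↔2, 3↔4, ...).
So "painter" becomes "zomhdsq".
(Check on "dcipher": → "cbhogdq" → "bcohdgq" ✓)

zomhdsq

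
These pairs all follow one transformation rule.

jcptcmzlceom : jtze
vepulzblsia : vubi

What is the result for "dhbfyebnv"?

dfb

In each case the input is transformed by: keep one character in every 3, starting at position 1 (positions 1st, 4th, 7th, ...).
Doing the same to "dhbfyebnv": "dfb".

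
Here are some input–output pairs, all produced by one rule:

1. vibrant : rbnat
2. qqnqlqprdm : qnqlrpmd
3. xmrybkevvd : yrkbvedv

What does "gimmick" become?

The rule is to swap each adjacent pair of characters (1↔2, 3↔4, ...), then delete the first 2 characters.
So "gimmick" becomes "mmcik".

mmcik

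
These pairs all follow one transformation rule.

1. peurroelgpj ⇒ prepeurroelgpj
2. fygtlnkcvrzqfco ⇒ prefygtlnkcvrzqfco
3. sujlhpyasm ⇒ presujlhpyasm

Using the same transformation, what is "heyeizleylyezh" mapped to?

preheyeizleylyezh

Looking at the pairs, the operation is to prepend "pre".
For "heyeizleylyezh" the result is "preheyeizleylyezh".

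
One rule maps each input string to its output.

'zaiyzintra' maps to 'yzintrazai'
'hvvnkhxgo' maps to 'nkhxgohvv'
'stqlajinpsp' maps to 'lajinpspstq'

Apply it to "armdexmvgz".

Each output is the input with this applied: move the first 3 characters to the end (rotate left by 3).
For "armdexmvgz" the result is "dexmvgzarm".

dexmvgzarm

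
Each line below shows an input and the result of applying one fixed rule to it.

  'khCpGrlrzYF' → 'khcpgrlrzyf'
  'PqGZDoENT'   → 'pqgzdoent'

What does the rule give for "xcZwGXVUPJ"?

The pattern: convert every letter to lowercase.
Doing the same to "xcZwGXVUPJ": "xczwgxvupj".

xczwgxvupj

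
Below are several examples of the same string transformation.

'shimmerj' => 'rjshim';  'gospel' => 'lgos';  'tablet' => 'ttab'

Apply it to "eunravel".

The rule is to swap the front and back halves of the string, then delete the first 2 characters.
"eunravel" → "aveleunr" → "eleunr".

eleunr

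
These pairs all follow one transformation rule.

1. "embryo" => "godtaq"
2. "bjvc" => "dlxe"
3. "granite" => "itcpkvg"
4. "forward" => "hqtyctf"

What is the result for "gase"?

The pattern: shift every letter 2 places forward in the alphabet (wrapping around).
Doing the same to "gase": "icug".

icug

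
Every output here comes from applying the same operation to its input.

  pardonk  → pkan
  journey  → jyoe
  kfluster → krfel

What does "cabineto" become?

coatb

The pattern: take characters alternately from the front and the back (1st, last, 2nd, 2nd-last, ...), then delete the last 3 characters.
Applying both steps to "cabineto": "coatbein", then "coatb".
(Check on "pardonk": → "pkanrod" → "pkan" ✓)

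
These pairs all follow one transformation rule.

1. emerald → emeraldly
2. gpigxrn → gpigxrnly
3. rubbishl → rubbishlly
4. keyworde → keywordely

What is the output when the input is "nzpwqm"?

nzpwqmly

Each output is the input with this applied: append "ly".
Applying that to "nzpwqm" gives "nzpwqmly".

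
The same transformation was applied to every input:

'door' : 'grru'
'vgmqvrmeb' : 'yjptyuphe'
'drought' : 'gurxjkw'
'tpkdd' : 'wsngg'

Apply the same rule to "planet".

The transformation: shift every letter 3 places forward in the alphabet (wrapping around).
So "planet" becomes "sodqhw".

sodqhw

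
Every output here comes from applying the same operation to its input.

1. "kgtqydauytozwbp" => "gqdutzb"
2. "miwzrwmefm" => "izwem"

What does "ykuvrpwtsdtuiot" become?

kvptduo

Each output is the input with this applied: keep every other character starting from the second (positions 2nd, 4th, 6th, ...).
Doing the same to "ykuvrpwtsdtuiot": "kvptduo".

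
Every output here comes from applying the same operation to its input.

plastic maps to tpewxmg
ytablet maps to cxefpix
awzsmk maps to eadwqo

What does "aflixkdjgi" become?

Each output is the input with this applied: shift every letter 4 places forward in the alphabet (wrapping around).
For "aflixkdjgi" the result is "ejpmbohnkm".

ejpmbohnkm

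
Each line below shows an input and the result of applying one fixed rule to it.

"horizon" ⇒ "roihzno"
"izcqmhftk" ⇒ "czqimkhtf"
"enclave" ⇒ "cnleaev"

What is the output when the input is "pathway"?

What's happening: move the first 2 characters to the end (rotate left by 2), then take characters alternately from the front and the back (1st, last, 2nd, 2nd-last, ...).
"pathway" → "tahpwya".
(Check on "enclave": → "claveen" → "cnleaev" ✓)

tahpwya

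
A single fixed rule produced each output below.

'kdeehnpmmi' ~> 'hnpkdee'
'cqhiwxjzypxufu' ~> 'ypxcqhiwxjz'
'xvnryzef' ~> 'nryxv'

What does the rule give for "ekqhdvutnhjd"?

The pattern: delete the last 3 characters, then move the last 3 characters to the front (rotate right by 3).
Working it through for "ekqhdvutnhjd": intermediate "ekqhdvutn", final "utnekqhdv".

utnekqhdv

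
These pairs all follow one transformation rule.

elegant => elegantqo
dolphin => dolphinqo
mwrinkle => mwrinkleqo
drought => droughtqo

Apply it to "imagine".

imagineqo

In each case the input is transformed by: append "qo".
For "imagine" the result is "imagineqo".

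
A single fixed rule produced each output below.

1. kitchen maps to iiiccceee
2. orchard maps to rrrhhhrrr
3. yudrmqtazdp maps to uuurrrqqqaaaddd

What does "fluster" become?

Each output is the input with this applied: keep every other character starting from the second (positions 2nd, 4th, 6th, ...), then repeat every character 3 times.
On "fluster": the first step gives "lse", and the second then gives "lllssseee".

lllssseee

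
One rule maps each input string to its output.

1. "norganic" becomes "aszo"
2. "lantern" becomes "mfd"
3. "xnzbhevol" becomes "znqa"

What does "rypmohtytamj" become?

kytkmv

Looking at the pairs, the operation is to keep every other character starting from the second (positions 2nd, 4th, 6th, ...), then shift every letter 12 places forward in the alphabet (wrapping around).
Working it through for "rypmohtytamj": intermediate "ymhyaj", final "kytkmv".
(Check on "lantern": → "atr" → "mfd" ✓)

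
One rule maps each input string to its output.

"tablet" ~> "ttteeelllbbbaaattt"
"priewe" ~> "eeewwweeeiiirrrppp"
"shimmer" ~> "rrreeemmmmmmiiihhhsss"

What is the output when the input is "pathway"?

Each output is the input with this applied: repeat every character 3 times, then reverse the string.
For "pathway", step one produces "pppaaattthhhwwwaaayyy"; step two turns that into "yyyaaawwwhhhtttaaappp".

yyyaaawwwhhhtttaaappp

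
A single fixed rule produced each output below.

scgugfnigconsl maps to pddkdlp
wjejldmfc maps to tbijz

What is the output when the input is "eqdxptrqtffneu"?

bamoqcb

The pattern: shift every letter 3 places backward in the alphabet (wrapping around), then keep every other character starting from the first (positions 1st, 3rd, 5th, ...).
Working it through for "eqdxptrqtffneu": intermediate "bnaumqonqcckbr", final "bamoqcb".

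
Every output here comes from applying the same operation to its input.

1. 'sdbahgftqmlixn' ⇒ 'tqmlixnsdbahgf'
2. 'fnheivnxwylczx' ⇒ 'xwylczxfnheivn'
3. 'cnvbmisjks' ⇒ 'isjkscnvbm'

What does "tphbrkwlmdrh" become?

Rule — swap the front and back halves of the string.
For "tphbrkwlmdrh" the result is "wlmdrhtphbrk".

wlmdrhtphbrk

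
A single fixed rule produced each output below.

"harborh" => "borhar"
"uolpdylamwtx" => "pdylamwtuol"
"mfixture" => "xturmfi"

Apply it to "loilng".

lnloi

The rule is to delete the last character, then move the first 3 characters to the end (rotate left by 3).
Applying both steps to "loilng": "loiln", then "lnloi".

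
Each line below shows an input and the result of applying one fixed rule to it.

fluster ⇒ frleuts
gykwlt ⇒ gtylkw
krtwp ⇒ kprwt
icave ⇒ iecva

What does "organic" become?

The pattern: take characters alternately from the front and the back (1st, last, 2nd, 2nd-last, ...).
On "organic" that produces "ocrigna".

ocrigna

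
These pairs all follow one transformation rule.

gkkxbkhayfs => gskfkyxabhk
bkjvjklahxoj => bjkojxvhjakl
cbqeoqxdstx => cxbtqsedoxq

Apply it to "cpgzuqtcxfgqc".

In each case the input is transformed by: take characters alternately from the front and the back (1st, last, 2nd, 2nd-last, ...).
"cpgzuqtcxfgqc" → "ccpqggzfuxqct".

ccpqggzfuxqct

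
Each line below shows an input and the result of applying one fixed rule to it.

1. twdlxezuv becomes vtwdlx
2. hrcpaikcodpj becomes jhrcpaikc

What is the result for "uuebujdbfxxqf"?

fuuebujdbf

In each case the input is transformed by: move the last character to the front, then delete the last 3 characters.
"uuebujdbfxxqf" → "fuuebujdbf".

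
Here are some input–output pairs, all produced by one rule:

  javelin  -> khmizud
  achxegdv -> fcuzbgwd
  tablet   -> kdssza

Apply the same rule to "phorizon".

ynmognqh

The transformation: move the last 3 characters to the front (rotate right by 3), then shift every letter 1 place backward in the alphabet (wrapping around).
Starting from "phorizon": after the first operation, "zonphori"; after the second, "ynmognqh".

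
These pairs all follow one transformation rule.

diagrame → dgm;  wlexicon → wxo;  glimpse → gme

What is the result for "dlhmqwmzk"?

dmm

In each case the input is transformed by: keep one character in every 3, starting at position 1 (positions 1st, 4th, 7th, ...).
Doing the same to "dlhmqwmzk": "dmm".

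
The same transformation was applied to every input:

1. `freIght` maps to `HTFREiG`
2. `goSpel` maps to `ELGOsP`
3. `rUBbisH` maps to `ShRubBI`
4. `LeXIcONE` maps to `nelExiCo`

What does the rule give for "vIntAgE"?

The rule is to move the last 2 characters to the front (rotate right by 2), then flip the case of every letter.
Applying both steps to "vIntAgE": "gEvIntA", then "GeViNTa".

GeViNTa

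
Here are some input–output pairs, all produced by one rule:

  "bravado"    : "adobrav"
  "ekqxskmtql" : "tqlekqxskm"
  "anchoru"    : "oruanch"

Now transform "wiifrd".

The pattern: move the last 3 characters to the front (rotate right by 3).
On "wiifrd" that produces "frdwii".

frdwii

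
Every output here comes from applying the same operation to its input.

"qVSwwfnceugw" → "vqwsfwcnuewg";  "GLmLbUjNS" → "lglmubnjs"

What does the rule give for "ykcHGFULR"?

In each case the input is transformed by: swap each adjacent pair of characters (1↔2, 3↔4, ...), then convert every letter to lowercase.
For "ykcHGFULR", step one produces "kyHcFGLUR"; step two turns that into "kyhcfglur".

kyhcfglur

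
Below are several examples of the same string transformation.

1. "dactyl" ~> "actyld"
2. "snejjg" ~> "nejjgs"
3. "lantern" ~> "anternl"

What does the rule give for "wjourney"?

journeyw

Each output is the input with this applied: move the first character to the end.
Doing the same to "wjourney": "journeyw".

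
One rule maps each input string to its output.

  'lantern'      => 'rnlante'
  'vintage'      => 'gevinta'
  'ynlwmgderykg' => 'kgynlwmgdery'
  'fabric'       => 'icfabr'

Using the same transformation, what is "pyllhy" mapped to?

Looking at the pairs, the operation is to move the last 2 characters to the front (rotate right by 2).
So "pyllhy" becomes "hypyll".

hypyll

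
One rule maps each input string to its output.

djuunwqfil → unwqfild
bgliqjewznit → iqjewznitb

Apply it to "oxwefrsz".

efrszo

What's happening: move the first character to the end, then delete the first 2 characters.
Working it through for "oxwefrsz": intermediate "xwefrszo", final "efrszo".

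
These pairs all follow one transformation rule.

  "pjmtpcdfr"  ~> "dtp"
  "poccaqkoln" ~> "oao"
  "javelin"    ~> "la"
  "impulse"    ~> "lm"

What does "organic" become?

nr

Looking at the pairs, the operation is to reverse the string, then keep one character in every 3, starting at position 3 (positions 3rd, 6th, 9th, ...).
Working it through for "organic": intermediate "cinagro", final "nr".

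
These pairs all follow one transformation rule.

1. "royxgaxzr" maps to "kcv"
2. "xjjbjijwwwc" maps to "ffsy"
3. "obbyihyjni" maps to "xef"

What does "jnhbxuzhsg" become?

Each output is the input with this applied: keep one character in every 3, starting at position 2 (positions 2nd, 5th, 8th, ...), then shift every letter 4 places backward in the alphabet (wrapping around).
Starting from "jnhbxuzhsg": after the first operation, "nxh"; after the second, "jtd".

jtd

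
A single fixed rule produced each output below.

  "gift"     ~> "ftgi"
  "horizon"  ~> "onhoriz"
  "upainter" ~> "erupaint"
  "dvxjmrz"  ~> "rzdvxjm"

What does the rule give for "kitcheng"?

The rule is to move the last 2 characters to the front (rotate right by 2).
So "kitcheng" becomes "ngkitche".

ngkitche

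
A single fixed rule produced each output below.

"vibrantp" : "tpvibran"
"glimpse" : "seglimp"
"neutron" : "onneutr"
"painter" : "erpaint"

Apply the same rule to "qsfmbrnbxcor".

orqsfmbrnbxc

What's happening: move the last 2 characters to the front (rotate right by 2).
"qsfmbrnbxcor" → "orqsfmbrnbxc".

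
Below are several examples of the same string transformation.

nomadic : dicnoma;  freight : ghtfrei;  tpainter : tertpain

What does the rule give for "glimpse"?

The rule is to move the last 3 characters to the front (rotate right by 3).
For "glimpse" the result is "pseglim".

pseglim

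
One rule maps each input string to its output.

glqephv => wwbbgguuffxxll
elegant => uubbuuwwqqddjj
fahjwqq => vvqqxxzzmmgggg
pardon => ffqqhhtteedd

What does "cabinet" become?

Rule — shift every letter 10 places backward in the alphabet (wrapping around), then double every character.
On "cabinet" that produces "ssqqrryydduujj".

ssqqrryydduujj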